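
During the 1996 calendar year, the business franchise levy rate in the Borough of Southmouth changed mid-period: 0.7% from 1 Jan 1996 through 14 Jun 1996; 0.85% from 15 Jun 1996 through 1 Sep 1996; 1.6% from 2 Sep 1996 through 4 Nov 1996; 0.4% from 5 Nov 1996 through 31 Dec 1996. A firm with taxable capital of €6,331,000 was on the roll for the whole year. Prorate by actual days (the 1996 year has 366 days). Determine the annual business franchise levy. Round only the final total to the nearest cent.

€53,372.41

1 Jan – 14 Jun 1996: 166 days at 0.7% → €6,331,000 × 0.7% × 166/366 = €20,100.0601
15 Jun – 1 Sep 1996: 79 days at 0.85% → €6,331,000 × 0.85% × 79/366 = €11,615.4822
2 Sep – 4 Nov 1996: 64 days at 1.6% → €6,331,000 × 1.6% × 64/366 = €17,712.9617
5 Nov – 31 Dec 1996: 57 days at 0.4% → €6,331,000 × 0.4% × 57/366 = €3,943.9016
Total = €53,372.4057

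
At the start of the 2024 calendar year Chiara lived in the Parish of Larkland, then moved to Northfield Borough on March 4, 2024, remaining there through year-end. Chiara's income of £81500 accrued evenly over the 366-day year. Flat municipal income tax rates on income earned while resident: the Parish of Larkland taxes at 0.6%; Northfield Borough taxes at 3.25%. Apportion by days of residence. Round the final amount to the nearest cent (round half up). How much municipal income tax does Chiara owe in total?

£2276.99

The Parish of Larkland, January 1 – March 3, 2024: 63 days → £81500 × 0.6% × 63/366 = £84.1721
Northfield Borough, March 4 – December 31, 2024: 303 days → £81500 × 3.25% × 303/366 = £2192.8176
Total = £2276.9898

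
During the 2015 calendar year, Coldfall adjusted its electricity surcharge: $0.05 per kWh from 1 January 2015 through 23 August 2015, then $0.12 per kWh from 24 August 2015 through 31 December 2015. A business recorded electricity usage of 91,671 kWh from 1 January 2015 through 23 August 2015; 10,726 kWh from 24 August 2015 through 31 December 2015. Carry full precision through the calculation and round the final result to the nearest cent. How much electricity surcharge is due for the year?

$5870.67

1 January – 23 August 2015: 91,671 kWh at $0.05/kWh → $4583.55
24 August – 31 December 2015: 10,726 kWh at $0.12/kWh → $1287.12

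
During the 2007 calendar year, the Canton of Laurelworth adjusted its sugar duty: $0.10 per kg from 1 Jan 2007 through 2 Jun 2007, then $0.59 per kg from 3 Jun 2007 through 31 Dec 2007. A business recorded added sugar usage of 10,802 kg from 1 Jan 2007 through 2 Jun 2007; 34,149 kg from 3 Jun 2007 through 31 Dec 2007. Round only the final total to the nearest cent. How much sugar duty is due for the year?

1 Jan – 2 Jun 2007: 10,802 kg at $0.10/kg → $1,080.20
3 Jun – 31 Dec 2007: 34,149 kg at $0.59/kg → $20,147.91

$21,228.11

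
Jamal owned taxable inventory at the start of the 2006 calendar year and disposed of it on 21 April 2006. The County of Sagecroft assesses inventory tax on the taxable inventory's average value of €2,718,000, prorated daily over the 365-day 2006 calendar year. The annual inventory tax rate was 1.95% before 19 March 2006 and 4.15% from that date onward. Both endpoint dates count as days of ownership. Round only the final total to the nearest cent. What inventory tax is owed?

1 January – 18 March 2006: 77 days at 1.95% → €2,718,000 × 1.95% × 77/365 = €11,181.0329
19 March – 21 April 2006: 34 days at 4.15% → €2,718,000 × 4.15% × 34/365 = €10,507.1178
Total = €21,688.1507

€21,688.15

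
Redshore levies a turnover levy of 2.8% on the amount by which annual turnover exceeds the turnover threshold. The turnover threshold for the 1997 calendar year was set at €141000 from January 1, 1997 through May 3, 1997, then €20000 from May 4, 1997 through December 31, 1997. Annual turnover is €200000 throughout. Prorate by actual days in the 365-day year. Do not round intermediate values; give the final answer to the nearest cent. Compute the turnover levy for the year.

€3898.29

January 1 – May 3, 1997: 123 days, exemption €141000 → (€200000 − €141000) × 2.8% × 123/365 = €556.7014
May 4 – December 31, 1997: 242 days, exemption €20000 → (€200000 − €20000) × 2.8% × 242/365 = €3341.5890
Total = €3898.2904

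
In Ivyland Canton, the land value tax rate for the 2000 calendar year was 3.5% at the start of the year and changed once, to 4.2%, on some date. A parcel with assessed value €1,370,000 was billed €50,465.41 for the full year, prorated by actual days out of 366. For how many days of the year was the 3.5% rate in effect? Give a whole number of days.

Let d = days at the first rate; then 366 − d days at the second rate.
€1,370,000 × [3.5%·d + 4.2%·(366−d)] / 366 = €50,465.41
Solving gives d = 270, so the new rate took effect on 27 September 2000.

270 days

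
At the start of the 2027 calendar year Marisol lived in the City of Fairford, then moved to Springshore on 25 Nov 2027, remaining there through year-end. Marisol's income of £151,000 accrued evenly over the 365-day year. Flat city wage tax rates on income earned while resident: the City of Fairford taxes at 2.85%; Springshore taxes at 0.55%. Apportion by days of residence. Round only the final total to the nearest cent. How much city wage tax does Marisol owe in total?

The City of Fairford, 1 Jan – 24 Nov 2027: 328 days → £151,000 × 2.85% × 328/365 = £3,867.2548
Springshore, 25 Nov – 31 Dec 2027: 37 days → £151,000 × 0.55% × 37/365 = £84.1877
Total = £3,951.4425

£3,951.44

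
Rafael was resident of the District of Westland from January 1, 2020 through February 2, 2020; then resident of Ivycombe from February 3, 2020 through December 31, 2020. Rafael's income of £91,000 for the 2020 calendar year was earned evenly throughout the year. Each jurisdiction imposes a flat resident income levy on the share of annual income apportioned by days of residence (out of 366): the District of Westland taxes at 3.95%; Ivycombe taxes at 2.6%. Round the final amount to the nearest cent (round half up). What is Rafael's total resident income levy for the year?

£2,476.77

The District of Westland, January 1 – February 2, 2020: 33 days → £91,000 × 3.95% × 33/366 = £324.0943
Ivycombe, February 3 – December 31, 2020: 333 days → £91,000 × 2.6% × 333/366 = £2,152.6721
Total = £2,476.7664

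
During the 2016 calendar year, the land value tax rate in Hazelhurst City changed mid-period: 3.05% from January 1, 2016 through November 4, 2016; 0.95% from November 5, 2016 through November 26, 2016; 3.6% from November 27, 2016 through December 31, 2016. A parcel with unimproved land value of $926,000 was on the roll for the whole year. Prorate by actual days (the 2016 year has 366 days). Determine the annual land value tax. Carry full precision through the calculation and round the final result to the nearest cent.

$27,561.15

January 1 – November 4, 2016: 309 days at 3.05% → $926,000 × 3.05% × 309/366 = $23,844.5000
November 5 – November 26, 2016: 22 days at 0.95% → $926,000 × 0.95% × 22/366 = $528.7814
November 27 – December 31, 2016: 35 days at 3.6% → $926,000 × 3.6% × 35/366 = $3,187.8689
Total = $27,561.1503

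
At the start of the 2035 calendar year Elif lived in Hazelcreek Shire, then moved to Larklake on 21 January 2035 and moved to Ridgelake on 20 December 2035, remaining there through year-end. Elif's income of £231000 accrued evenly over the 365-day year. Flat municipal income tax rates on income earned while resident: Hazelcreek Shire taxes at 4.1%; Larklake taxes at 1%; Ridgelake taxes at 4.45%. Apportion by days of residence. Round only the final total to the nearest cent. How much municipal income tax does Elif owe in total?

Hazelcreek Shire, 1 January – 20 January 2035: 20 days → £231000 × 4.1% × 20/365 = £518.9589
Larklake, 21 January – 19 December 2035: 333 days → £231000 × 1% × 333/365 = £2107.4795
Ridgelake, 20 December – 31 December 2035: 12 days → £231000 × 4.45% × 12/365 = £337.9562
Total = £2964.3945

£2964.39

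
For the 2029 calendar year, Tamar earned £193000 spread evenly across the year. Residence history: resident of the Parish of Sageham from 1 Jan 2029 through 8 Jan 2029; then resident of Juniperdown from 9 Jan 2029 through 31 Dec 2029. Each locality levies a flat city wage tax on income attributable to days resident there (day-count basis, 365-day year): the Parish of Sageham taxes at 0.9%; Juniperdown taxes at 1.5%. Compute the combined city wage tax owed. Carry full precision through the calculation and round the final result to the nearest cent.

The Parish of Sageham, 1 Jan – 8 Jan 2029: 8 days → £193000 × 0.9% × 8/365 = £38.0712
Juniperdown, 9 Jan – 31 Dec 2029: 357 days → £193000 × 1.5% × 357/365 = £2831.5479
Total = £2869.6192

£2869.62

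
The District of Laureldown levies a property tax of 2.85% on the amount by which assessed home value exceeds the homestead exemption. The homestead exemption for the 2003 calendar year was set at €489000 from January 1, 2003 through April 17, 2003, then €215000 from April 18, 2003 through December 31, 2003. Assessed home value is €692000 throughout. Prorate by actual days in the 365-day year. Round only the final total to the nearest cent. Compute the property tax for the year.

January 1 – April 17, 2003: 107 days, exemption €489000 → (€692000 − €489000) × 2.85% × 107/365 = €1696.0233
April 18 – December 31, 2003: 258 days, exemption €215000 → (€692000 − €215000) × 2.85% × 258/365 = €9609.2630
Total = €11305.2863

€11305.29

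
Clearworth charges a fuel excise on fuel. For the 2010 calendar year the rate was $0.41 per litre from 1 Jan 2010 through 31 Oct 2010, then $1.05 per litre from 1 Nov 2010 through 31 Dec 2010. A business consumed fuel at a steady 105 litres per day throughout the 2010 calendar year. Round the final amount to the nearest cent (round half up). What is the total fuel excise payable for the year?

1 Jan – 31 Oct 2010: 304 days × 105 litres/day = 31,920 litres at $0.41/litre → $13,087.20
1 Nov – 31 Dec 2010: 61 days × 105 litres/day = 6,405 litres at $1.05/litre → $6,725.25

$19,812.45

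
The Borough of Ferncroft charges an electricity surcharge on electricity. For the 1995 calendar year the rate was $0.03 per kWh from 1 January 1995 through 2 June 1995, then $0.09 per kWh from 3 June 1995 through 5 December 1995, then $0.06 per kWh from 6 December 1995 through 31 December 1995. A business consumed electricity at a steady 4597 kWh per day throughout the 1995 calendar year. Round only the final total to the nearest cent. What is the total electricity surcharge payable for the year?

1 January – 2 June 1995: 153 days × 4597 kWh/day = 703,341 kWh at $0.03/kWh → $21100.23
3 June – 5 December 1995: 186 days × 4597 kWh/day = 855,042 kWh at $0.09/kWh → $76953.78
6 December – 31 December 1995: 26 days × 4597 kWh/day = 119,522 kWh at $0.06/kWh → $7171.32

$105225.33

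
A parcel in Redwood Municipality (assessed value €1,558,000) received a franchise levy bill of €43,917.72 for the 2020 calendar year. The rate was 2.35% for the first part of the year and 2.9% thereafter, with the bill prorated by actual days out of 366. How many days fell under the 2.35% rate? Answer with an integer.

Let d = days at the first rate; then 366 − d days at the second rate.
€1,558,000 × [2.35%·d + 2.9%·(366−d)] / 366 = €43,917.72
Solving gives d = 54, so the new rate took effect on February 24, 2020.

54 days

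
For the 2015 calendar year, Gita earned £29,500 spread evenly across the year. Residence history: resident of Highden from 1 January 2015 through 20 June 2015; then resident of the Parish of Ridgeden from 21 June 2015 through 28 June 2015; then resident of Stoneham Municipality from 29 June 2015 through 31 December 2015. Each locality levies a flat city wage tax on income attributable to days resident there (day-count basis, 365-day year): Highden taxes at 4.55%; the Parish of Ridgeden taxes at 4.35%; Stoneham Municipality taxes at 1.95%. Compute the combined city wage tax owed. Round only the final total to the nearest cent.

Highden, 1 January – 20 June 2015: 171 days → £29,500 × 4.55% × 171/365 = £628.8349
The Parish of Ridgeden, 21 June – 28 June 2015: 8 days → £29,500 × 4.35% × 8/365 = £28.1260
Stoneham Municipality, 29 June – 31 December 2015: 186 days → £29,500 × 1.95% × 186/365 = £293.1411
Total = £950.1021

£950.10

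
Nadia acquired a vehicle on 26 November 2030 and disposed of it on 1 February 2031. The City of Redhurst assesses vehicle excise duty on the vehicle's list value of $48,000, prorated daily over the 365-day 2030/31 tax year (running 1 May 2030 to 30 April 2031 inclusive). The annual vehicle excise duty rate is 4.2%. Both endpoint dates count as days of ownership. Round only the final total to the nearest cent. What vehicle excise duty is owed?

$375.58

Days held (26 November 2030 – 1 February 2031): 68 out of 365
Tax = $48,000 × 4.2% × 68/365 = $375.5836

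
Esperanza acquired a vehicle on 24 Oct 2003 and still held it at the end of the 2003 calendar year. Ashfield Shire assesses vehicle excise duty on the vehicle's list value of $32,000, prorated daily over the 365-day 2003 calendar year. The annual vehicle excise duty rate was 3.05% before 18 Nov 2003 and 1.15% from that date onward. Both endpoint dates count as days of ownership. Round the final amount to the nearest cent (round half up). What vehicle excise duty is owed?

$111.21

24 Oct – 17 Nov 2003: 25 days at 3.05% → $32,000 × 3.05% × 25/365 = $66.8493
18 Nov – 31 Dec 2003: 44 days at 1.15% → $32,000 × 1.15% × 44/365 = $44.3616
Total = $111.2110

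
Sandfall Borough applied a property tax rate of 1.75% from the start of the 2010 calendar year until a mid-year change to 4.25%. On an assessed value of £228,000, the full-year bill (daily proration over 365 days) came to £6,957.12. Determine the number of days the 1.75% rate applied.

175 days

Let d = days at the first rate; then 365 − d days at the second rate.
£228,000 × [1.75%·d + 4.25%·(365−d)] / 365 = £6,957.12
Solving gives d = 175, so the new rate took effect on 25 June 2010.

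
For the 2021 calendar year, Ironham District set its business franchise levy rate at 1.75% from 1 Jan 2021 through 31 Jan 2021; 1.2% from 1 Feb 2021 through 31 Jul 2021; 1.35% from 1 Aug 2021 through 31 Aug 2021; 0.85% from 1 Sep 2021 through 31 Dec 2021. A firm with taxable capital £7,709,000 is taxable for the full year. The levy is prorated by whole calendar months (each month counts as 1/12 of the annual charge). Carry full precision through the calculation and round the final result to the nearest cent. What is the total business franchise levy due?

£88,011.08

1 Jan – 31 Jan 2021: 1 month at 1.75% → £7,709,000 × 1.75% × 1/12 = £11,242.2917
1 Feb – 31 Jul 2021: 6 months at 1.2% → £7,709,000 × 1.2% × 6/12 = £46,254.0000
1 Aug – 31 Aug 2021: 1 month at 1.35% → £7,709,000 × 1.35% × 1/12 = £8,672.6250
1 Sep – 31 Dec 2021: 4 months at 0.85% → £7,709,000 × 0.85% × 4/12 = £21,842.1667
Total = £88,011.0833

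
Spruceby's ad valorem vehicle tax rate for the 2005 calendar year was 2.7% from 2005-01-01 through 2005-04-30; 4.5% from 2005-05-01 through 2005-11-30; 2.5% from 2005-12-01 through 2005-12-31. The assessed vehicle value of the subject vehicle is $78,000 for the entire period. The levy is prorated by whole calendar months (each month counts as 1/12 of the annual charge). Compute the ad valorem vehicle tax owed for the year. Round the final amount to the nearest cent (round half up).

$2,912.00

2005-01-01 to 2005-04-30: 4 months at 2.7% → $78,000 × 2.7% × 4/12 = $702.0000
2005-05-01 to 2005-11-30: 7 months at 4.5% → $78,000 × 4.5% × 7/12 = $2,047.5000
2005-12-01 to 2005-12-31: 1 month at 2.5% → $78,000 × 2.5% × 1/12 = $162.5000
Total = $2,912.0000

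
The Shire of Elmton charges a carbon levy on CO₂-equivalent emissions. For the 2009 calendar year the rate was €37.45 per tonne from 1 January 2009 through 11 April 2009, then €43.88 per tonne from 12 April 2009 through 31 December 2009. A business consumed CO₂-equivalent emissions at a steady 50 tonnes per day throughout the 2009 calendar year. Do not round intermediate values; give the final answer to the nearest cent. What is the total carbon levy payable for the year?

€768,338.50

1 January – 11 April 2009: 101 days × 50 tonnes/day = 5,050 tonnes at €37.45/tonne → €189,122.50
12 April – 31 December 2009: 264 days × 50 tonnes/day = 13,200 tonnes at €43.88/tonne → €579,216.00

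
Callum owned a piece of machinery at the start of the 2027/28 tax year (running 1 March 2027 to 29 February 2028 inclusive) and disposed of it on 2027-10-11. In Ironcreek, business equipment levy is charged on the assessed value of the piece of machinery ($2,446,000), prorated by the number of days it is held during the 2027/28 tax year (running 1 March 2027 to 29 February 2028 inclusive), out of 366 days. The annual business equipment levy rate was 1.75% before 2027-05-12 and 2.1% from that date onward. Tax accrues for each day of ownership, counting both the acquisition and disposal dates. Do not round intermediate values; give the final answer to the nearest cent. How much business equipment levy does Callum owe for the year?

2027-03-01 to 2027-05-11: 72 days at 1.75% → $2,446,000 × 1.75% × 72/366 = $8,420.6557
2027-05-12 to 2027-10-11: 153 days at 2.1% → $2,446,000 × 2.1% × 153/366 = $21,472.6721
Total = $29,893.3279

$29,893.33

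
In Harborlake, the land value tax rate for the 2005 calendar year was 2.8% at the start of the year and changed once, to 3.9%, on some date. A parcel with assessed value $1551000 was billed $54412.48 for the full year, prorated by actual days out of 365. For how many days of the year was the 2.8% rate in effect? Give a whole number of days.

130 days

Let d = days at the first rate; then 365 − d days at the second rate.
$1551000 × [2.8%·d + 3.9%·(365−d)] / 365 = $54412.48
Solving gives d = 130, so the new rate took effect on 11 May 2005.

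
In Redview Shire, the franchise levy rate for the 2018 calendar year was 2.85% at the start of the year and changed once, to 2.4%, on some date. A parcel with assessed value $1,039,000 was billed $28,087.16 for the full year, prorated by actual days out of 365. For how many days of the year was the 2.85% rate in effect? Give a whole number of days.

246 days

Let d = days at the first rate; then 365 − d days at the second rate.
$1,039,000 × [2.85%·d + 2.4%·(365−d)] / 365 = $28,087.16
Solving gives d = 246, so the new rate took effect on 4 Sep 2018.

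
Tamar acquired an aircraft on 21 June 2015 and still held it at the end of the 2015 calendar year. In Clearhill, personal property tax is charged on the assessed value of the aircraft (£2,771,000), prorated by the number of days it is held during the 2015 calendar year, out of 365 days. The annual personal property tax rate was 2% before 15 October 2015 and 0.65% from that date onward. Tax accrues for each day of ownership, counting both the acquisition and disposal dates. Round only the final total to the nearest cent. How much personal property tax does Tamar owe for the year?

£21,461.96

21 June – 14 October 2015: 116 days at 2% → £2,771,000 × 2% × 116/365 = £17,612.9315
15 October – 31 December 2015: 78 days at 0.65% → £2,771,000 × 0.65% × 78/365 = £3,849.0329
Total = £21,461.9644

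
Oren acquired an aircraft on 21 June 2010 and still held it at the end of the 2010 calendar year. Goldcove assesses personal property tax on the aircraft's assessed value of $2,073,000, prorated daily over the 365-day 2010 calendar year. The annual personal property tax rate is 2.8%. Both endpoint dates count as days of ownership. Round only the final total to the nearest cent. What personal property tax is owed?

Days held (21 June – 31 December 2010): 194 out of 365
Tax = $2,073,000 × 2.8% × 194/365 = $30,850.7836

$30,850.78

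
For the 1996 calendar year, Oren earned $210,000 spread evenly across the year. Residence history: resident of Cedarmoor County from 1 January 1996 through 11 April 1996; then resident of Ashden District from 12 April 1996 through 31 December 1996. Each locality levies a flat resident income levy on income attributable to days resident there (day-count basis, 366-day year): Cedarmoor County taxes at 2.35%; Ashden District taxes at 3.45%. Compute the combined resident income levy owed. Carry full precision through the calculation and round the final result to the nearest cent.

$6,601.23

Cedarmoor County, 1 January – 11 April 1996: 102 days → $210,000 × 2.35% × 102/366 = $1,375.3279
Ashden District, 12 April – 31 December 1996: 264 days → $210,000 × 3.45% × 264/366 = $5,225.9016
Total = $6,601.2295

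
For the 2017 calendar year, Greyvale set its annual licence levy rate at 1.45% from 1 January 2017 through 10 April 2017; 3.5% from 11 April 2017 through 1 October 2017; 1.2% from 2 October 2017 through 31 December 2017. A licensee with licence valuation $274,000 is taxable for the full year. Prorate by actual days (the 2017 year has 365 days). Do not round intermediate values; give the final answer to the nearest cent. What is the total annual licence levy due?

$6,479.91

1 January – 10 April 2017: 100 days at 1.45% → $274,000 × 1.45% × 100/365 = $1,088.4932
11 April – 1 October 2017: 174 days at 3.5% → $274,000 × 3.5% × 174/365 = $4,571.6712
2 October – 31 December 2017: 91 days at 1.2% → $274,000 × 1.2% × 91/365 = $819.7479
Total = $6,479.9123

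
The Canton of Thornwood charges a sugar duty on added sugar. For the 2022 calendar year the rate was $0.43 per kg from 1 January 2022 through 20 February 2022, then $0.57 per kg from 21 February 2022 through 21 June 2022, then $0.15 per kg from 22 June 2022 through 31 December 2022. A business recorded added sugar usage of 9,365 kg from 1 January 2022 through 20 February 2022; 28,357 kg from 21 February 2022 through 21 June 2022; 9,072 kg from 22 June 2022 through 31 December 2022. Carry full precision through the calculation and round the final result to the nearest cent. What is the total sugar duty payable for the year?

$21,551.24

1 January – 20 February 2022: 9,365 kg at $0.43/kg → $4,026.95
21 February – 21 June 2022: 28,357 kg at $0.57/kg → $16,163.49
22 June – 31 December 2022: 9,072 kg at $0.15/kg → $1,360.80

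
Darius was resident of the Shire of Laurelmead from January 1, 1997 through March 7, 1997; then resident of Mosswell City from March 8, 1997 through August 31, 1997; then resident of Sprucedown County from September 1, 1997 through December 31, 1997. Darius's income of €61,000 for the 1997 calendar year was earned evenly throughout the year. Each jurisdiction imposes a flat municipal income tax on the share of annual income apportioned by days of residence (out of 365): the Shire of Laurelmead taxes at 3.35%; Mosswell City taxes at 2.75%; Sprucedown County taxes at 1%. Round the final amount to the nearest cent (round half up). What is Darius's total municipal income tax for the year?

The Shire of Laurelmead, January 1 – March 7, 1997: 66 days → €61,000 × 3.35% × 66/365 = €369.5096
Mosswell City, March 8 – August 31, 1997: 177 days → €61,000 × 2.75% × 177/365 = €813.4726
Sprucedown County, September 1 – December 31, 1997: 122 days → €61,000 × 1% × 122/365 = €203.8904
Total = €1,386.8726

€1,386.87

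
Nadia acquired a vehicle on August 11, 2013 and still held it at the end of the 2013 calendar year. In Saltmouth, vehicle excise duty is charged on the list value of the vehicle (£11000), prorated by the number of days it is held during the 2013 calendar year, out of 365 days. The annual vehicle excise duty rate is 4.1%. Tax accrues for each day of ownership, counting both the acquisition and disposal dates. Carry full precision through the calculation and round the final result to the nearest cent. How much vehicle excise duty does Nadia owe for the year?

£176.69

Days held (August 11 – December 31, 2013): 143 out of 365
Tax = £11000 × 4.1% × 143/365 = £176.6932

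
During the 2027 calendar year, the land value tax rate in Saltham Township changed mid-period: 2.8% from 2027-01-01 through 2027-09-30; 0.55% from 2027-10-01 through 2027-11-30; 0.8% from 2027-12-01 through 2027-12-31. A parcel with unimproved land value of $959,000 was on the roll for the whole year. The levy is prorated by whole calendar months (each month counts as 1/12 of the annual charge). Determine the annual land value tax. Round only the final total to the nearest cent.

2027-01-01 to 2027-09-30: 9 months at 2.8% → $959,000 × 2.8% × 9/12 = $20,139.0000
2027-10-01 to 2027-11-30: 2 months at 0.55% → $959,000 × 0.55% × 2/12 = $879.0833
2027-12-01 to 2027-12-31: 1 month at 0.8% → $959,000 × 0.8% × 1/12 = $639.3333
Total = $21,657.4167

$21,657.42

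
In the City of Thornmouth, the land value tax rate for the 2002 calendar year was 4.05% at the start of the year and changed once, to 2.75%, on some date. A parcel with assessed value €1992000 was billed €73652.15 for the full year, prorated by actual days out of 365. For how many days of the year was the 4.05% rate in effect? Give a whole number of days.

Let d = days at the first rate; then 365 − d days at the second rate.
€1992000 × [4.05%·d + 2.75%·(365−d)] / 365 = €73652.15
Solving gives d = 266, so the new rate took effect on 24 September 2002.

266 days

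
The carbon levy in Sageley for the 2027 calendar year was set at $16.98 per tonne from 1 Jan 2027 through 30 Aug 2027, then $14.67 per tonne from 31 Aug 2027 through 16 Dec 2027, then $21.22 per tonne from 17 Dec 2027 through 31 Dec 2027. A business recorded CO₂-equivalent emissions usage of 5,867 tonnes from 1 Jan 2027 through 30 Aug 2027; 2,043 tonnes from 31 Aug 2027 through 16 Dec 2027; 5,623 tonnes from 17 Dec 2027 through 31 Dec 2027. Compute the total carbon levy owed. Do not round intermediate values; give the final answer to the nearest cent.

1 Jan – 30 Aug 2027: 5,867 tonnes at $16.98/tonne → $99,621.66
31 Aug – 16 Dec 2027: 2,043 tonnes at $14.67/tonne → $29,970.81
17 Dec – 31 Dec 2027: 5,623 tonnes at $21.22/tonne → $119,320.06

$248,912.53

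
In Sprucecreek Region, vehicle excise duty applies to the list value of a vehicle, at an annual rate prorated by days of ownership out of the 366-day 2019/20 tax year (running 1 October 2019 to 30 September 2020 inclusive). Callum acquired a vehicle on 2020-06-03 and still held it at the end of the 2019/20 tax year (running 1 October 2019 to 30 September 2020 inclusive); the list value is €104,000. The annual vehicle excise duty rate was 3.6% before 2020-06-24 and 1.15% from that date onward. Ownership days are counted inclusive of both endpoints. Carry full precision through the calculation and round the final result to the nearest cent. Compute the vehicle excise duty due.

2020-06-03 to 2020-06-23: 21 days at 3.6% → €104,000 × 3.6% × 21/366 = €214.8197
2020-06-24 to 2020-09-30: 99 days at 1.15% → €104,000 × 1.15% × 99/366 = €323.5082
Total = €538.3279

€538.33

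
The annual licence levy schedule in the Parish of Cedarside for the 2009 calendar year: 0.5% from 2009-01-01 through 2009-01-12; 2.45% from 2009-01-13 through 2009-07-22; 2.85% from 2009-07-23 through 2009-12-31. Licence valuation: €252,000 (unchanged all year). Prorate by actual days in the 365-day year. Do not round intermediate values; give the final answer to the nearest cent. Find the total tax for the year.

€6,459.83

2009-01-01 to 2009-01-12: 12 days at 0.5% → €252,000 × 0.5% × 12/365 = €41.4247
2009-01-13 to 2009-07-22: 191 days at 2.45% → €252,000 × 2.45% × 191/365 = €3,230.7781
2009-07-23 to 2009-12-31: 162 days at 2.85% → €252,000 × 2.85% × 162/365 = €3,187.6274
Total = €6,459.8301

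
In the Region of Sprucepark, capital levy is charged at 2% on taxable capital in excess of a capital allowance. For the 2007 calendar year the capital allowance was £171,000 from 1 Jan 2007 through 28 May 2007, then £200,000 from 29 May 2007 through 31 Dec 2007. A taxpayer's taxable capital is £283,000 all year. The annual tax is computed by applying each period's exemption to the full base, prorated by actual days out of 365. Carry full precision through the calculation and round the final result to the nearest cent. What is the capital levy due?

£1,895.18

1 Jan – 28 May 2007: 148 days, exemption £171,000 → (£283,000 − £171,000) × 2% × 148/365 = £908.2740
29 May – 31 Dec 2007: 217 days, exemption £200,000 → (£283,000 − £200,000) × 2% × 217/365 = £986.9041
Total = £1,895.1781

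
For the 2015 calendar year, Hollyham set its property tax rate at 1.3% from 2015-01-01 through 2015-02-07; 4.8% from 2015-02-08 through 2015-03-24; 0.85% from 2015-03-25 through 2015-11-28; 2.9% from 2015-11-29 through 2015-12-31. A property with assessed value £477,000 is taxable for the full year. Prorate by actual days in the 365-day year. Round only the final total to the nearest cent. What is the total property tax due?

£7,484.98

2015-01-01 to 2015-02-07: 38 days at 1.3% → £477,000 × 1.3% × 38/365 = £645.5836
2015-02-08 to 2015-03-24: 45 days at 4.8% → £477,000 × 4.8% × 45/365 = £2,822.7945
2015-03-25 to 2015-11-28: 249 days at 0.85% → £477,000 × 0.85% × 249/365 = £2,765.9466
2015-11-29 to 2015-12-31: 33 days at 2.9% → £477,000 × 2.9% × 33/365 = £1,250.6548
Total = £7,484.9795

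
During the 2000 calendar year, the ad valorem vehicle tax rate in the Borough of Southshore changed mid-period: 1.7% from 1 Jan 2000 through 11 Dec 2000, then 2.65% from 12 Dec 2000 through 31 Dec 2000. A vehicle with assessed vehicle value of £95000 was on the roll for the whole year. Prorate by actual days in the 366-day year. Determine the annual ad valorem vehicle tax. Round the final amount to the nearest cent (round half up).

£1664.32

1 Jan – 11 Dec 2000: 346 days at 1.7% → £95000 × 1.7% × 346/366 = £1526.7486
12 Dec – 31 Dec 2000: 20 days at 2.65% → £95000 × 2.65% × 20/366 = £137.5683
Total = £1664.3169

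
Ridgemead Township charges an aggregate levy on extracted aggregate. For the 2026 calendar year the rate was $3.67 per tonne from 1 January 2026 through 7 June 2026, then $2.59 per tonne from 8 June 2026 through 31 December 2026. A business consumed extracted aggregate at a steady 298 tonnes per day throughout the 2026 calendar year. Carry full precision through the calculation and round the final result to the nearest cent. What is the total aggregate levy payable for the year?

$332,565.02

1 January – 7 June 2026: 158 days × 298 tonnes/day = 47,084 tonnes at $3.67/tonne → $172,798.28
8 June – 31 December 2026: 207 days × 298 tonnes/day = 61,686 tonnes at $2.59/tonne → $159,766.74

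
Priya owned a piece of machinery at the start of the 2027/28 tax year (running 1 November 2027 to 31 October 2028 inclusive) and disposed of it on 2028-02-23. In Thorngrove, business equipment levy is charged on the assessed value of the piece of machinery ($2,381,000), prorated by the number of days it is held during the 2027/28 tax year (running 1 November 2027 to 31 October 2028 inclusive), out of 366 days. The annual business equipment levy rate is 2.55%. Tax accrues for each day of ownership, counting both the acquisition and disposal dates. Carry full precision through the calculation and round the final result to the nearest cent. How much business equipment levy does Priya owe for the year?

$19,077.27

Days held (2027-11-01 to 2028-02-23): 115 out of 366
Tax = $2,381,000 × 2.55% × 115/366 = $19,077.2746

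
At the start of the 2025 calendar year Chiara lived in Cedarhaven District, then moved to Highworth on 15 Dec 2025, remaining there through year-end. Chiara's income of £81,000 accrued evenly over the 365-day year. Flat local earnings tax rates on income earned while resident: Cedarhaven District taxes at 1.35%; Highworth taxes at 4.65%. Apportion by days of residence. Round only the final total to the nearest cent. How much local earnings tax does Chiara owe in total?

£1,218.00

Cedarhaven District, 1 Jan – 14 Dec 2025: 348 days → £81,000 × 1.35% × 348/365 = £1,042.5699
Highworth, 15 Dec – 31 Dec 2025: 17 days → £81,000 × 4.65% × 17/365 = £175.4260
Total = £1,217.9959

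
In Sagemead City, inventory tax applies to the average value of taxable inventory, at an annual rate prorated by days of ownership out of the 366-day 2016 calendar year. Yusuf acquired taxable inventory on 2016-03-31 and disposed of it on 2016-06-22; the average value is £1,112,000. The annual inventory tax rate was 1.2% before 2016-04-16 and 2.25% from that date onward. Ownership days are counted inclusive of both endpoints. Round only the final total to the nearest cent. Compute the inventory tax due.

2016-03-31 to 2016-04-15: 16 days at 1.2% → £1,112,000 × 1.2% × 16/366 = £583.3443
2016-04-16 to 2016-06-22: 68 days at 2.25% → £1,112,000 × 2.25% × 68/366 = £4,648.5246
Total = £5,231.8689

£5,231.87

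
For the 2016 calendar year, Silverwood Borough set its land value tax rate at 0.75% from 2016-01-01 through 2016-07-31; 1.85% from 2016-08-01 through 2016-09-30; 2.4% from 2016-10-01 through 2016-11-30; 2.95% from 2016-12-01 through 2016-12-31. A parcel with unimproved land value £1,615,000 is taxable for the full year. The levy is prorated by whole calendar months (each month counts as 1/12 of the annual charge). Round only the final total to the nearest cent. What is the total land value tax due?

2016-01-01 to 2016-07-31: 7 months at 0.75% → £1,615,000 × 0.75% × 7/12 = £7,065.6250
2016-08-01 to 2016-09-30: 2 months at 1.85% → £1,615,000 × 1.85% × 2/12 = £4,979.5833
2016-10-01 to 2016-11-30: 2 months at 2.4% → £1,615,000 × 2.4% × 2/12 = £6,460.0000
2016-12-01 to 2016-12-31: 1 month at 2.95% → £1,615,000 × 2.95% × 1/12 = £3,970.2083
Total = £22,475.4167

£22,475.42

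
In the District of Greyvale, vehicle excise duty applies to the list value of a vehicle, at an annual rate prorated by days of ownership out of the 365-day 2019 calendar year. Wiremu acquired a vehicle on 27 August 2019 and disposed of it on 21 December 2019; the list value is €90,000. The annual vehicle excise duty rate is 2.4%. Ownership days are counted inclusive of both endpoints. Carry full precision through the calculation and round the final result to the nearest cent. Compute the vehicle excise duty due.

Days held (27 August – 21 December 2019): 117 out of 365
Tax = €90,000 × 2.4% × 117/365 = €692.3836

€692.38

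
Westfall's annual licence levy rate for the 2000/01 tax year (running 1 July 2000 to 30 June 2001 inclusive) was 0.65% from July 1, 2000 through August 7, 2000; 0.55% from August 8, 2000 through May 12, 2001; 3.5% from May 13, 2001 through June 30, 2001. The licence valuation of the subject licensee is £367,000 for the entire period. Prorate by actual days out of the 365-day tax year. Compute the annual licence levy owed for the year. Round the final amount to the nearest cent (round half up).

July 1 – August 7, 2000: 38 days at 0.65% → £367,000 × 0.65% × 38/365 = £248.3534
August 8, 2000 – May 12, 2001: 278 days at 0.55% → £367,000 × 0.55% × 278/365 = £1,537.3781
May 13 – June 30, 2001: 49 days at 3.5% → £367,000 × 3.5% × 49/365 = £1,724.3973
Total = £3,510.1288

£3,510.13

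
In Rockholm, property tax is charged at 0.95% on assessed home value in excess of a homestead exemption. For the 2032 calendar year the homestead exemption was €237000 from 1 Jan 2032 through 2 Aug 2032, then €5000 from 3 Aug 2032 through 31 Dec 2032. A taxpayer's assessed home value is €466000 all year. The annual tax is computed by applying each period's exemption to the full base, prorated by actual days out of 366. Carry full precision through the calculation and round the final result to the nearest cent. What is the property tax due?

1 Jan – 2 Aug 2032: 215 days, exemption €237000 → (€466000 − €237000) × 0.95% × 215/366 = €1277.9577
3 Aug – 31 Dec 2032: 151 days, exemption €5000 → (€466000 − €5000) × 0.95% × 151/366 = €1806.8429
Total = €3084.8005

€3084.80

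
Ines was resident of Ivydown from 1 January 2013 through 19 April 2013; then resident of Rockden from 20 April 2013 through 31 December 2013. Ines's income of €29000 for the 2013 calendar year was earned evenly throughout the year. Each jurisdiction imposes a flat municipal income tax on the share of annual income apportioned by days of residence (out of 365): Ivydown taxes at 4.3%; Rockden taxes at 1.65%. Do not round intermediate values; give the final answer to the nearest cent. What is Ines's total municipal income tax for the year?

€708.00

Ivydown, 1 January – 19 April 2013: 109 days → €29000 × 4.3% × 109/365 = €372.3918
Rockden, 20 April – 31 December 2013: 256 days → €29000 × 1.65% × 256/365 = €335.6055
Total = €707.9973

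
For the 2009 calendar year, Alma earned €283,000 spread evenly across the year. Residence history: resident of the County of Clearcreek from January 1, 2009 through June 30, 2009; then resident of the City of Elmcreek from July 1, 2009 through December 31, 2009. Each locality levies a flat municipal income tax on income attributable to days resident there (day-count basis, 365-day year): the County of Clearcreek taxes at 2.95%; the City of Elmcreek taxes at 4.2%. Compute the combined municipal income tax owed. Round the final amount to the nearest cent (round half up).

The County of Clearcreek, January 1 – June 30, 2009: 181 days → €283,000 × 2.95% × 181/365 = €4,139.9411
The City of Elmcreek, July 1 – December 31, 2009: 184 days → €283,000 × 4.2% × 184/365 = €5,991.8466
Total = €10,131.7877

€10,131.79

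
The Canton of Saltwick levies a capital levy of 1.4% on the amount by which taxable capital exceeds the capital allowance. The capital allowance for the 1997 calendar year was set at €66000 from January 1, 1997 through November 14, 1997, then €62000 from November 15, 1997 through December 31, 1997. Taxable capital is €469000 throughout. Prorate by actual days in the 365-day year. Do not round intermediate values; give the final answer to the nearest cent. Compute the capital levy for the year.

€5649.21

January 1 – November 14, 1997: 318 days, exemption €66000 → (€469000 − €66000) × 1.4% × 318/365 = €4915.4959
November 15 – December 31, 1997: 47 days, exemption €62000 → (€469000 − €62000) × 1.4% × 47/365 = €733.7151
Total = €5649.2110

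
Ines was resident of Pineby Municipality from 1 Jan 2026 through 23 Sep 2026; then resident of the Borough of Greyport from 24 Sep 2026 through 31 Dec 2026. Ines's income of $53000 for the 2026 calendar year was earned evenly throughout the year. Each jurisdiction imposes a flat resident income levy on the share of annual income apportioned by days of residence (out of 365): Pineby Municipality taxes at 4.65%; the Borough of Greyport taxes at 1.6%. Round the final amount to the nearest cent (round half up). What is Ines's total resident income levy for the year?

$2026.05

Pineby Municipality, 1 Jan – 23 Sep 2026: 266 days → $53000 × 4.65% × 266/365 = $1796.0466
The Borough of Greyport, 24 Sep – 31 Dec 2026: 99 days → $53000 × 1.6% × 99/365 = $230.0055
Total = $2026.0521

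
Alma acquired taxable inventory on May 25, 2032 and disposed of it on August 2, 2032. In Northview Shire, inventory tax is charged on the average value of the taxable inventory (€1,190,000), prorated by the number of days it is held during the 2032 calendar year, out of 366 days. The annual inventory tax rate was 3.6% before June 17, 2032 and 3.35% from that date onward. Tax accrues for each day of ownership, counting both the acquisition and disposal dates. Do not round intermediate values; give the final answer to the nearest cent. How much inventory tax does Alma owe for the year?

May 25 – June 16, 2032: 23 days at 3.6% → €1,190,000 × 3.6% × 23/366 = €2,692.1311
June 17 – August 2, 2032: 47 days at 3.35% → €1,190,000 × 3.35% × 47/366 = €5,119.2760
Total = €7,811.4071

€7,811.41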